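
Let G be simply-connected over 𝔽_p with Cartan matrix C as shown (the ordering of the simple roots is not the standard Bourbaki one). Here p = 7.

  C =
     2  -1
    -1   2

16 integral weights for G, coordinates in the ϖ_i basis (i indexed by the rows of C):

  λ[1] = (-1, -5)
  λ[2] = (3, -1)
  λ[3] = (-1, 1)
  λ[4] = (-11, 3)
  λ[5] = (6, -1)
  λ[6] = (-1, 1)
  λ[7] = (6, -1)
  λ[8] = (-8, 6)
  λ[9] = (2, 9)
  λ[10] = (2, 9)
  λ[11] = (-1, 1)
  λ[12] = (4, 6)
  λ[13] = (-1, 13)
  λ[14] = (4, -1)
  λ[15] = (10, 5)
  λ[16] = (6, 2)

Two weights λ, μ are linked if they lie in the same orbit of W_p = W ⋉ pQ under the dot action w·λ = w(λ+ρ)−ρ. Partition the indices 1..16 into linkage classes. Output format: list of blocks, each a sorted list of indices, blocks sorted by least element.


Dynkin diagram of C (from the 2 off-diagonal −1 entries): A_2.

Ā_7 reps of the 16 weights (A_2, coords as presented):

    [1] (4, 0)
    [2] (4, 0)
    [3] (0, 2)
    [4] (1, 3)
    [5] (7, 0)
    [6] (0, 2)
    [7] (7, 0)
    [8] (7, 0)
    [9] (3, 1)
    [10] (3, 1)
    [11] (0, 2)
    [12] (0, 2)
    [13] (7, 0)
    [14] (5, 0)
    [15] (3, 1)
    [16] (4, 0)

Partition of {1..16} into 6 W_7-dot-orbits:

[[1, 2, 16], [3, 6, 11, 12], [4], [5, 7, 8, 13], [9, 10, 15], [14]]


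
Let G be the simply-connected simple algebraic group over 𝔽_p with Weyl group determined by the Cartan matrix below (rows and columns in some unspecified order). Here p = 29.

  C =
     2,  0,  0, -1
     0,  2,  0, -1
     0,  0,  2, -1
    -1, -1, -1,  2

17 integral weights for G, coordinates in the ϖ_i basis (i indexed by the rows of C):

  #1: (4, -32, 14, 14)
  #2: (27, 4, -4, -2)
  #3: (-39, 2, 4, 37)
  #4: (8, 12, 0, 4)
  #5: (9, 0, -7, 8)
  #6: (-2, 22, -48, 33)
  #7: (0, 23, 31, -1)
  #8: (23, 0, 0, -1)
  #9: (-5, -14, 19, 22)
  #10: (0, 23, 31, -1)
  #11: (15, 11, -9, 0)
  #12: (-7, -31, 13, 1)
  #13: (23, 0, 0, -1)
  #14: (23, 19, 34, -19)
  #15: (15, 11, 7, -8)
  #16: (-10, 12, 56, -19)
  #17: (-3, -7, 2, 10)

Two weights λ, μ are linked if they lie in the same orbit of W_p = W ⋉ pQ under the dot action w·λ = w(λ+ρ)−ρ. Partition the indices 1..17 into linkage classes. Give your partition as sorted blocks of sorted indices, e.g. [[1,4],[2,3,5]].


C ↔ D_4 under row/col permutation; |W(D_4)| = 192.

Ā_29 reps of the 17 weights (D_4, coords as presented):

  [1] (9, 13, 1, 1);  [2] (24, 1, 1, 0);  [3] (12, 5, 3, 0);  [4] (9, 13, 1, 1);  [5] (10, 1, 6, 3);  [6] (9, 13, 1, 1);  [7] (24, 1, 1, 0);  [8] (24, 1, 1, 0);  [9] (10, 1, 6, 3);  [10] (24, 1, 1, 0);  [11] (9, 5, 1, 7);  [12] (9, 13, 1, 1);  [13] (24, 1, 1, 0);  [14] (2, 6, 3, 3);  [15] (9, 5, 1, 7);  [16] (9, 13, 1, 1);  [17] (2, 6, 3, 3)

6 distinct reps among the 17 weights ⇒ 6 W_29-linkage classes:

[[1, 4, 6, 12, 16], [2, 7, 8, 10, 13], [3], [5, 9], [11, 15], [14, 17]]


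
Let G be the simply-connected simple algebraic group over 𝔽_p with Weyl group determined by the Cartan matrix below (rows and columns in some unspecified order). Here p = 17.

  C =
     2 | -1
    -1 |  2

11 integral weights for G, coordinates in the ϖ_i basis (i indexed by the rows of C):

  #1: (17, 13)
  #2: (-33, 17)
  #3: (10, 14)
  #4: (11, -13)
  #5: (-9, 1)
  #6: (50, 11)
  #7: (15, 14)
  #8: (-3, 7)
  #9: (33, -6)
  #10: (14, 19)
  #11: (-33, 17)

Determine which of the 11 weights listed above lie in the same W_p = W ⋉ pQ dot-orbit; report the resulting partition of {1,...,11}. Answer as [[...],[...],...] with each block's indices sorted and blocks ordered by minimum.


A_2 Cartan matrix, 2 simple roots permuted; ρ=(1,1).

Ā_17 reps of the 11 weights (A_2, coords as presented):

  λ_1+ρ ↦ (2, 1)
  λ_2+ρ ↦ (2, 1)
  λ_3+ρ ↦ (2, 6)
  λ_4+ρ ↦ (0, 12)
  λ_5+ρ ↦ (2, 6)
  λ_6+ρ ↦ (0, 12)
  λ_7+ρ ↦ (2, 1)
  λ_8+ρ ↦ (2, 6)
  λ_9+ρ ↦ (0, 12)
  λ_10+ρ ↦ (2, 1)
  λ_11+ρ ↦ (2, 1)

These 11 weights hit 3 W_17-dot-orbits; sizes (5, 3, 3):

[[1, 2, 7, 10, 11], [3, 5, 8], [4, 6, 9]]


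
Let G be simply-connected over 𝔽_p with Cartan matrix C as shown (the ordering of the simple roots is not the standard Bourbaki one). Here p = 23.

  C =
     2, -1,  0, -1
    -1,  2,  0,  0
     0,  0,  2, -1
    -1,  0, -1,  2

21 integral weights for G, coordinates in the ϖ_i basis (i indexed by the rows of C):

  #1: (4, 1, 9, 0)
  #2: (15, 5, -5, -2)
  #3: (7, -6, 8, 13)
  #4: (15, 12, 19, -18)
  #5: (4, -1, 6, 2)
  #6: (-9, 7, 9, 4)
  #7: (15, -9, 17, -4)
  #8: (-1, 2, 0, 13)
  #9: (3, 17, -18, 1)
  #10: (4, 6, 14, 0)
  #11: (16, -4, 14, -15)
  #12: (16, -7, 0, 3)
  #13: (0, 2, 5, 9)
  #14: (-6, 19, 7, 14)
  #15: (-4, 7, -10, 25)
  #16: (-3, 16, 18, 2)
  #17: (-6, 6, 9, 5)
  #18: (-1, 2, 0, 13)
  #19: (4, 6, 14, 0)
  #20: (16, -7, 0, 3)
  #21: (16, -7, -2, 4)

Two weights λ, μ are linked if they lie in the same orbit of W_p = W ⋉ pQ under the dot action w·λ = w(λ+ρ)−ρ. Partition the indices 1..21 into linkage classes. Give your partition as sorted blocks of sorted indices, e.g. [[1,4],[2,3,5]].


A_4 Cartan matrix, 4 simple roots permuted; ρ=(1,1,1,1).

Folding the 21 weights λ_j+ρ into Ā_23 (reps in the given 4-coord order):

  λ_1+ρ ↦ (5, 2, 10, 1);  λ_2+ρ ↦ (11, 6, 1, 4);  λ_3+ρ ↦ (0, 3, 1, 14);  λ_4+ρ ↦ (1, 3, 6, 10);  λ_5+ρ ↦ (5, 0, 7, 3);  λ_6+ρ ↦ (5, 0, 7, 3);  λ_7+ρ ↦ (5, 0, 7, 3);  λ_8+ρ ↦ (0, 3, 1, 14);  λ_9+ρ ↦ (11, 6, 1, 4);  λ_10+ρ ↦ (5, 2, 10, 1);  λ_11+ρ ↦ (0, 3, 1, 14);  λ_12+ρ ↦ (11, 6, 1, 4);  λ_13+ρ ↦ (1, 3, 6, 10);  λ_14+ρ ↦ (5, 0, 7, 3);  λ_15+ρ ↦ (0, 3, 1, 14);  λ_16+ρ ↦ (2, 1, 5, 1);  λ_17+ρ ↦ (5, 2, 10, 1);  λ_18+ρ ↦ (0, 3, 1, 14);  λ_19+ρ ↦ (5, 2, 10, 1);  λ_20+ρ ↦ (11, 6, 1, 4);  λ_21+ρ ↦ (11, 6, 1, 4)

These 21 weights hit 6 W_23-dot-orbits; sizes (4, 5, 5, 2, 4, 1):

[[1, 10, 17, 19], [2, 9, 12, 20, 21], [3, 8, 11, 15, 18], [4, 13], [5, 6, 7, 14], [16]]


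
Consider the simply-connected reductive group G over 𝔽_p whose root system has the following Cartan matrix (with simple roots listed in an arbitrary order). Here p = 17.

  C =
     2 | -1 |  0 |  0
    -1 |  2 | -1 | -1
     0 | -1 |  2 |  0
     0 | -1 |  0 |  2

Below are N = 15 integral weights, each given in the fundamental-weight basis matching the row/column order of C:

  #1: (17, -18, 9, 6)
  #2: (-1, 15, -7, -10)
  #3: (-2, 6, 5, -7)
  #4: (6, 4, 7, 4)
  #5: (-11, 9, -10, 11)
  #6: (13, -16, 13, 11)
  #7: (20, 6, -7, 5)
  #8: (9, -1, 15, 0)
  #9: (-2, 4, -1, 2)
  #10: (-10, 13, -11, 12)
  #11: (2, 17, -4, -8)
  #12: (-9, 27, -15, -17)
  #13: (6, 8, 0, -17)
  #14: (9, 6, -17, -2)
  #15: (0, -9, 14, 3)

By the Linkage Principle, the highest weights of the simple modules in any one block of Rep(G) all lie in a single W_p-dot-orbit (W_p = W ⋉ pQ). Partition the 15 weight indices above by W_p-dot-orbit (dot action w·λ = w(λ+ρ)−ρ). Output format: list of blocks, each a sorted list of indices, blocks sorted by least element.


Cartan matrix: type D_4 (|W|=192); un-permuting the 4 rows.

Each λ_j+ρ reduced to Ā_17; 4-tuples below use C's row order:

  λ_1+ρ ↦ (0, 1, 6, 9);  λ_2+ρ ↦ (0, 1, 6, 9);  λ_3+ρ ↦ (1, 0, 6, 6);  λ_4+ρ ↦ (1, 4, 0, 3);  λ_5+ρ ↦ (1, 4, 0, 3);  λ_6+ρ ↦ (1, 2, 1, 3);  λ_7+ρ ↦ (1, 0, 6, 6);  λ_8+ρ ↦ (0, 1, 6, 9);  λ_9+ρ ↦ (1, 4, 0, 3);  λ_10+ρ ↦ (1, 4, 0, 3);  λ_11+ρ ↦ (1, 2, 1, 3);  λ_12+ρ ↦ (1, 2, 1, 3);  λ_13+ρ ↦ (0, 1, 6, 9);  λ_14+ρ ↦ (0, 1, 6, 9);  λ_15+ρ ↦ (4, 3, 4, 1)

The 15 indices split into 5 linkage classes (same alcove rep ⇔ same W_17-dot-orbit):

[[1, 2, 8, 13, 14], [3, 7], [4, 5, 9, 10], [6, 11, 12], [15]]


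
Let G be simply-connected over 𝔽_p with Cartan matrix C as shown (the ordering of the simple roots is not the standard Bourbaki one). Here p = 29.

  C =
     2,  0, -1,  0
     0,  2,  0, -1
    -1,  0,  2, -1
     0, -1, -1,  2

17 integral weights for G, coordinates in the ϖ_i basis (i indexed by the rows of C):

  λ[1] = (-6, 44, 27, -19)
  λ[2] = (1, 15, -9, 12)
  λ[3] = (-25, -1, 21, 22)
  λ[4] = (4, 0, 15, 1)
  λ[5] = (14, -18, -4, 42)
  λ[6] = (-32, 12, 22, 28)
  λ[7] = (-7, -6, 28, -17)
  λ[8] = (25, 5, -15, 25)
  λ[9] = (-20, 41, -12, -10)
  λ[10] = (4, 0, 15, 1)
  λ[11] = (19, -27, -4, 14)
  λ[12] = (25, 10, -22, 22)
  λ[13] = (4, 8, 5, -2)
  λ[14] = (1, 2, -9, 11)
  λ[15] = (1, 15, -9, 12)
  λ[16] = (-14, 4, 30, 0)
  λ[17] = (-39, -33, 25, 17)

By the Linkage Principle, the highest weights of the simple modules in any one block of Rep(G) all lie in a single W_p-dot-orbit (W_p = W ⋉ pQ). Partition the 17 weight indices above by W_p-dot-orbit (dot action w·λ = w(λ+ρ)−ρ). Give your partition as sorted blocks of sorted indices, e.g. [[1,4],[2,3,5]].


Type A_4, rank 4, |W|=120; reorder rows/cols to standard.

Alcove-folded reps (p=29, 17 weights, presented ϖ-order):

    [1] (5, 1, 16, 2)
    [2] (6, 16, 2, 5)
    [3] (6, 16, 2, 5)
    [4] (5, 1, 16, 2)
    [5] (3, 9, 11, 3)
    [6] (6, 16, 2, 5)
    [7] (6, 16, 2, 5)
    [8] (3, 9, 11, 3)
    [9] (3, 9, 7, 9)
    [10] (5, 1, 16, 2)
    [11] (3, 9, 11, 3)
    [12] (5, 1, 16, 2)
    [13] (5, 8, 5, 1)
    [14] (6, 3, 2, 4)
    [15] (6, 16, 2, 5)
    [16] (5, 1, 16, 2)
    [17] (3, 9, 11, 3)

Linkage partition of the 17 weights (6 classes, p=29):

[[1, 4, 10, 12, 16], [2, 3, 6, 7, 15], [5, 8, 11, 17], [9], [13], [14]]


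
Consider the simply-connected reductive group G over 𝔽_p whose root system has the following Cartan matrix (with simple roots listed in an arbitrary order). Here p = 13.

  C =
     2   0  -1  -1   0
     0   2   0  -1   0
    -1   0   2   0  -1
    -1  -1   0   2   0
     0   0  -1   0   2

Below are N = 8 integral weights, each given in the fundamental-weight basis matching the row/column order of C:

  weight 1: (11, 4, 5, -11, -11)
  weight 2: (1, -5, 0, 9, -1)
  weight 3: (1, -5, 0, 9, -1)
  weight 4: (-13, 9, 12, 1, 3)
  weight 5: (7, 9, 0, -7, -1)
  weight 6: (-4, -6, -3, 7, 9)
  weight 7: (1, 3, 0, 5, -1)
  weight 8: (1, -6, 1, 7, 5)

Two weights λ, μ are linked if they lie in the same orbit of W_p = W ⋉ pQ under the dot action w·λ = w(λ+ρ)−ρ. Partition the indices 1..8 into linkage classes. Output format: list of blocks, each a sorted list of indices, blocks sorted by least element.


Cartan matrix: type A_5 (|W|=720); un-permuting the 5 rows.

Each λ_j+ρ reduced to Ā_13; 5-tuples below use C's row order:

  [1] (2, 0, 2, 3, 1) · [2] (2, 4, 1, 6, 0) · [3] (2, 4, 1, 6, 0) · [4] (2, 4, 1, 6, 0) · [5] (2, 4, 1, 6, 0) · [6] (0, 3, 3, 2, 5) · [7] (2, 4, 1, 6, 0) · [8] (2, 0, 2, 3, 1)

The 8 indices split into 3 linkage classes (same alcove rep ⇔ same W_13-dot-orbit):

[[1, 8], [2, 3, 4, 5, 7], [6]]


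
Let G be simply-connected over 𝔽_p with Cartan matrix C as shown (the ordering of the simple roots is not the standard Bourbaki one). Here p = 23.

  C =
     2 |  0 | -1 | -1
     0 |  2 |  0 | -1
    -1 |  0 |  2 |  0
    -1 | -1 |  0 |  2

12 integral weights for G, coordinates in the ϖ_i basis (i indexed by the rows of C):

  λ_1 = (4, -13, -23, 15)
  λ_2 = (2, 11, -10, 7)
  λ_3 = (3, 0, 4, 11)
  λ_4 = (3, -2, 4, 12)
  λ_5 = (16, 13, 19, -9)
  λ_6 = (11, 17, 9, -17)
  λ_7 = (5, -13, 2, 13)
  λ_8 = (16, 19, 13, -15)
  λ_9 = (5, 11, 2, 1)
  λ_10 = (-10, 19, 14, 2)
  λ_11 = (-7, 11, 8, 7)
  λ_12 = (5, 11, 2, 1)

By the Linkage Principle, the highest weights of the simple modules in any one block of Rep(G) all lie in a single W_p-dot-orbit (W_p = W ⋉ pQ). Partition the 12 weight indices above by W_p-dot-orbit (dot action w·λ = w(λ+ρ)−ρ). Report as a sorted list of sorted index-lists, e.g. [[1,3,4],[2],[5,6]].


C ↔ A_4 under row/col permutation; |W(A_4)| = 120.

W_23-reps of the 12 weights in Ā_23 (same 4-coord order as C):

  λ_1 → (4, 1, 5, 12) · λ_2 → (6, 12, 3, 2) · λ_3 → (4, 1, 5, 12) · λ_4 → (4, 1, 5, 12) · λ_5 → (3, 8, 0, 6) · λ_6 → (4, 1, 5, 12) · λ_7 → (6, 12, 3, 2) · λ_8 → (3, 8, 0, 6) · λ_9 → (6, 12, 3, 2) · λ_10 → (3, 8, 0, 6) · λ_11 → (6, 12, 3, 2) · λ_12 → (6, 12, 3, 2)

Linkage partition of the 12 weights (3 classes, p=23):

[[1, 3, 4, 6], [2, 7, 9, 11, 12], [5, 8, 10]]


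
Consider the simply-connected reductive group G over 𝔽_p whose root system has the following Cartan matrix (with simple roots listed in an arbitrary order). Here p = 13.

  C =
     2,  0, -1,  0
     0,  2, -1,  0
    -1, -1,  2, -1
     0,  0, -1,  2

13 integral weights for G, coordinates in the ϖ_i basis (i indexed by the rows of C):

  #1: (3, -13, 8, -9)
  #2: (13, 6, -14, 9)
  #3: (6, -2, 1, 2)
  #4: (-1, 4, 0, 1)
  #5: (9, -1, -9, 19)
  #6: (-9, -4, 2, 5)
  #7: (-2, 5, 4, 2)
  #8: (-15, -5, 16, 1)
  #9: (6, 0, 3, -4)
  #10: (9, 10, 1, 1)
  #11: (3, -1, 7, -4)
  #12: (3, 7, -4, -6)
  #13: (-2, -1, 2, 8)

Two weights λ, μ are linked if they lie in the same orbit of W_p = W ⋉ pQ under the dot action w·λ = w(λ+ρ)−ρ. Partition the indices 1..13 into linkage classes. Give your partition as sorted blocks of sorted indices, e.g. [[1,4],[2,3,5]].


Root system D_4: the 4×4 matrix C matches after relabeling.

λ_j+ρ reflected into Ā_13 (⟨·,θ^∨⟩≤13); 4-tuples as given:

    [1] (7, 1, 1, 3)
    [2] (0, 5, 1, 2)
    [3] (7, 1, 1, 3)
    [4] (0, 5, 1, 2)
    [5] (7, 1, 1, 3)
    [6] (0, 5, 1, 2)
    [7] (0, 5, 1, 2)
    [8] (7, 1, 1, 3)
    [9] (7, 1, 1, 3)
    [10] (1, 0, 1, 9)
    [11] (4, 0, 1, 3)
    [12] (4, 0, 1, 3)
    [13] (1, 0, 1, 9)

The 13 indices split into 4 linkage classes (same alcove rep ⇔ same W_13-dot-orbit):

[[1, 3, 5, 8, 9], [2, 4, 6, 7], [10, 13], [11, 12]]


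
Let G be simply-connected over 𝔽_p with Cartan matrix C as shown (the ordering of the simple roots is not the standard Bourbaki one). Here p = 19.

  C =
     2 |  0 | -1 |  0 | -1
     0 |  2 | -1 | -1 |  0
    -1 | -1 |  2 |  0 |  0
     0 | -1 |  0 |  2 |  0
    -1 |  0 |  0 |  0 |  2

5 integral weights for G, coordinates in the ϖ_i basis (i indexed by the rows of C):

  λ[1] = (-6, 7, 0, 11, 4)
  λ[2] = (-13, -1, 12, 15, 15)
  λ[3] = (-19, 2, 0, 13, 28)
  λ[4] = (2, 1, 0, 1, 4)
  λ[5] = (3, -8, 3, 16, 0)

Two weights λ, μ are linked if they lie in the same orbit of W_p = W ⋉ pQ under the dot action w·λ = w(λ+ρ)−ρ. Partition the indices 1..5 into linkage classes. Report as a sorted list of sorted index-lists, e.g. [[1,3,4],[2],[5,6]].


Cartan matrix: type A_5 (|W|=720); un-permuting the 5 rows.

Each λ_j+ρ reduced to Ā_19; 5-tuples below use C's row order:

    λ_1+ρ ↦ (1, 4, 3, 10, 1)
    λ_2+ρ ↦ (2, 0, 1, 2, 10)
    λ_3+ρ ↦ (1, 4, 3, 10, 1)
    λ_4+ρ ↦ (3, 2, 1, 2, 5)
    λ_5+ρ ↦ (1, 4, 3, 10, 1)

Grouping the 5 weights by Ā_19-representative: 3 linkage classes.

[[1, 3, 5], [2], [4]]


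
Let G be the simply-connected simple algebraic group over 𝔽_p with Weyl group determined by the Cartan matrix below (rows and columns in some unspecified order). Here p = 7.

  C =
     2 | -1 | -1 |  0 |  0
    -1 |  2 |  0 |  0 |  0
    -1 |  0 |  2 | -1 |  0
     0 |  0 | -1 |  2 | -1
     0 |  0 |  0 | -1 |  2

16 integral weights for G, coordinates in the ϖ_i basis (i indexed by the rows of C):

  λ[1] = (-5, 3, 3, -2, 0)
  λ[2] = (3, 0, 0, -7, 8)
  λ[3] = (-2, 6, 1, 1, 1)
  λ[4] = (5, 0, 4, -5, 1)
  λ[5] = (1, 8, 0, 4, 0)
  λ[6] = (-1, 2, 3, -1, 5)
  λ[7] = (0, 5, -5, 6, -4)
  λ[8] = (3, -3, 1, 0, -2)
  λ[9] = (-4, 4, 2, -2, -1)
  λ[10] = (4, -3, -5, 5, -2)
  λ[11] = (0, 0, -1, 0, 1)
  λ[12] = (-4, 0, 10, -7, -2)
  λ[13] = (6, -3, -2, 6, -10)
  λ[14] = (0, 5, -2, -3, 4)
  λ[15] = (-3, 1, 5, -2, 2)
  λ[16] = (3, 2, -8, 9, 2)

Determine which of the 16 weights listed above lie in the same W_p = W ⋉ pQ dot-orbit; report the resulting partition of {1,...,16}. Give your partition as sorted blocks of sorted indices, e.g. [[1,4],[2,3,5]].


Type A_5, rank 5, |W|=720; reorder rows/cols to standard.

Each λ_j+ρ reduced to Ā_7; 5-tuples below use C's row order:

    [1] (3, 0, 1, 0, 0)
    [2] (1, 1, 3, 1, 1)
    [3] (1, 1, 0, 1, 2)
    [4] (2, 2, 0, 1, 0)
    [5] (1, 1, 0, 1, 2)
    [6] (3, 0, 1, 0, 0)
    [7] (3, 0, 1, 0, 0)
    [8] (2, 2, 2, 0, 1)
    [9] (2, 2, 0, 1, 0)
    [10] (1, 1, 3, 1, 1)
    [11] (1, 1, 0, 1, 2)
    [12] (1, 1, 0, 1, 2)
    [13] (2, 2, 0, 1, 0)
    [14] (2, 2, 0, 1, 0)
    [15] (1, 1, 3, 1, 1)
    [16] (3, 0, 1, 0, 0)

5 distinct reps among the 16 weights ⇒ 5 W_7-linkage classes:

[[1, 6, 7, 16], [2, 10, 15], [3, 5, 11, 12], [4, 9, 13, 14], [8]]


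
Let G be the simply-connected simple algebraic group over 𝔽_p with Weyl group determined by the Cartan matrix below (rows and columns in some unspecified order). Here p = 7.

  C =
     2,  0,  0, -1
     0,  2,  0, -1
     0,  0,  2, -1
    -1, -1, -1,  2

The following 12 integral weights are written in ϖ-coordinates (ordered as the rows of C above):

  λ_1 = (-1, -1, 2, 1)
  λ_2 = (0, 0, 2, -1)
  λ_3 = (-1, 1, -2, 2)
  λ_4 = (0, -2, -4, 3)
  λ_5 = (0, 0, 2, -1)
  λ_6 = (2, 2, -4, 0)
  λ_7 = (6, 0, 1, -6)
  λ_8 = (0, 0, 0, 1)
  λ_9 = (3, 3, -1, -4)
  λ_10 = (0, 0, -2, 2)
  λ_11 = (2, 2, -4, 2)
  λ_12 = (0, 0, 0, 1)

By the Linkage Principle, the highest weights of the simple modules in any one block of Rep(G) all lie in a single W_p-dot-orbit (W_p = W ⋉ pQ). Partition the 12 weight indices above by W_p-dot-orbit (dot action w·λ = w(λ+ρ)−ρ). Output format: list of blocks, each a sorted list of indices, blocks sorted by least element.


Root system D_4: the 4×4 matrix C matches after relabeling.

Each λ_j+ρ reduced to Ā_7; 4-tuples below use C's row order:

  λ_1 → (0, 0, 3, 2) · λ_2 → (1, 1, 3, 0) · λ_3 → (0, 2, 1, 2) · λ_4 → (1, 1, 3, 0) · λ_5 → (1, 1, 3, 0) · λ_6 → (1, 1, 1, 2) · λ_7 → (0, 2, 1, 2) · λ_8 → (1, 1, 1, 2) · λ_9 → (1, 1, 3, 0) · λ_10 → (1, 1, 1, 2) · λ_11 → (1, 1, 1, 2) · λ_12 → (1, 1, 1, 2)

4 distinct reps among the 12 weights ⇒ 4 W_7-linkage classes:

[[1], [2, 4, 5, 9], [3, 7], [6, 8, 10, 11, 12]]


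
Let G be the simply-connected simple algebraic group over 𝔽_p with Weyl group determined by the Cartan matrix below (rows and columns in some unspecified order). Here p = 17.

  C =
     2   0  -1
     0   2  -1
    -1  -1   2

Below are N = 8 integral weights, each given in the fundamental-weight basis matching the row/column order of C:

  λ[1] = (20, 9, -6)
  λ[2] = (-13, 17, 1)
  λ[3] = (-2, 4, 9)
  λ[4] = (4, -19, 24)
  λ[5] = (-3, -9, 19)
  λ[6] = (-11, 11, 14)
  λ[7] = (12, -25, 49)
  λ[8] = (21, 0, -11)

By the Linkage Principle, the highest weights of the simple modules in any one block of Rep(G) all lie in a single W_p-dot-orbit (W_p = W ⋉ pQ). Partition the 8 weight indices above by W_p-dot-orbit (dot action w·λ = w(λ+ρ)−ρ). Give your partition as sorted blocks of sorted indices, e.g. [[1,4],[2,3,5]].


Dynkin diagram of C (from the 4 off-diagonal −1 entries): A_3.

Alcove-folded reps (p=17, 8 weights, presented ϖ-order):

    1: (7, 4, 1)
    2: (1, 5, 9)
    3: (1, 5, 9)
    4: (7, 4, 1)
    5: (1, 5, 9)
    6: (0, 2, 5)
    7: (7, 4, 1)
    8: (7, 4, 1)

Linkage partition of the 8 weights (3 classes, p=17):

[[1, 4, 7, 8], [2, 3, 5], [6]]


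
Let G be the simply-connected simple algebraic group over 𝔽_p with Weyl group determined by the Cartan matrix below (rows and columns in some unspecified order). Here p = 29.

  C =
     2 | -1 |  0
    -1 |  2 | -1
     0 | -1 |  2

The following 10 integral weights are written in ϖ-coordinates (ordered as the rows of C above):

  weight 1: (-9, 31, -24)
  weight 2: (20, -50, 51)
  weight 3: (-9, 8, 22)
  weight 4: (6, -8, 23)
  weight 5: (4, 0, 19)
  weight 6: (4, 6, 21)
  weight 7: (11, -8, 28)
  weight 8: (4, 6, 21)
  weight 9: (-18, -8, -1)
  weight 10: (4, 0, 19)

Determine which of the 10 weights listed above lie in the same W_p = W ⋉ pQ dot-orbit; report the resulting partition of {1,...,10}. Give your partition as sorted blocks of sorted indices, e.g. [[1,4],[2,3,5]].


Dynkin diagram of C (from the 4 off-diagonal −1 entries): A_3.

W_29-reps of the 10 weights in Ā_29 (same 3-coord order as C):

  [1] (5, 1, 20) · [2] (5, 1, 20) · [3] (5, 1, 20) · [4] (0, 7, 17) · [5] (5, 1, 20) · [6] (0, 7, 17) · [7] (0, 7, 17) · [8] (0, 7, 17) · [9] (0, 7, 17) · [10] (5, 1, 20)

Grouping the 10 weights by Ā_29-representative: 2 linkage classes.

[[1, 2, 3, 5, 10], [4, 6, 7, 8, 9]]


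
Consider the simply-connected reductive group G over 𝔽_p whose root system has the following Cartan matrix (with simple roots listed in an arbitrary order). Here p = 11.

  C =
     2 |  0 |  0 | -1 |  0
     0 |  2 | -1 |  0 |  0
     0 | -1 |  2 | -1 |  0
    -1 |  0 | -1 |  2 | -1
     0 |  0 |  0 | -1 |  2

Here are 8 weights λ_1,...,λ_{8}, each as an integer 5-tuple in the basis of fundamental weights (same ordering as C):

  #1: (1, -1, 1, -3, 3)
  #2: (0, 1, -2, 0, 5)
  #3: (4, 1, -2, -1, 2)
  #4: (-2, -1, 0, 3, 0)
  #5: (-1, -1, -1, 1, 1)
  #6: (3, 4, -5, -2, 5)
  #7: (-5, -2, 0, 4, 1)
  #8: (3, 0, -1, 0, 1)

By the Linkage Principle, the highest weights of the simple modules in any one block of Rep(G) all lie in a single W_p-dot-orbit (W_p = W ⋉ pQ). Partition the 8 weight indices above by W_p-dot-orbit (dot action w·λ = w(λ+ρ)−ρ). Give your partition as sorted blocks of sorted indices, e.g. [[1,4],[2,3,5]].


Dynkin diagram of C (from the 8 off-diagonal −1 entries): D_5.

W_11-reps of the 8 weights in Ā_11 (same 5-coord order as C):

  λ_1 → (0, 0, 0, 2, 2)
  λ_2 → (1, 1, 1, 0, 6)
  λ_3 → (4, 1, 0, 1, 2)
  λ_4 → (1, 0, 1, 3, 1)
  λ_5 → (0, 0, 0, 2, 2)
  λ_6 → (1, 0, 1, 3, 1)
  λ_7 → (4, 1, 0, 1, 2)
  λ_8 → (4, 1, 0, 1, 2)

The 8 indices split into 4 linkage classes (same alcove rep ⇔ same W_11-dot-orbit):

[[1, 5], [2], [3, 7, 8], [4, 6]]


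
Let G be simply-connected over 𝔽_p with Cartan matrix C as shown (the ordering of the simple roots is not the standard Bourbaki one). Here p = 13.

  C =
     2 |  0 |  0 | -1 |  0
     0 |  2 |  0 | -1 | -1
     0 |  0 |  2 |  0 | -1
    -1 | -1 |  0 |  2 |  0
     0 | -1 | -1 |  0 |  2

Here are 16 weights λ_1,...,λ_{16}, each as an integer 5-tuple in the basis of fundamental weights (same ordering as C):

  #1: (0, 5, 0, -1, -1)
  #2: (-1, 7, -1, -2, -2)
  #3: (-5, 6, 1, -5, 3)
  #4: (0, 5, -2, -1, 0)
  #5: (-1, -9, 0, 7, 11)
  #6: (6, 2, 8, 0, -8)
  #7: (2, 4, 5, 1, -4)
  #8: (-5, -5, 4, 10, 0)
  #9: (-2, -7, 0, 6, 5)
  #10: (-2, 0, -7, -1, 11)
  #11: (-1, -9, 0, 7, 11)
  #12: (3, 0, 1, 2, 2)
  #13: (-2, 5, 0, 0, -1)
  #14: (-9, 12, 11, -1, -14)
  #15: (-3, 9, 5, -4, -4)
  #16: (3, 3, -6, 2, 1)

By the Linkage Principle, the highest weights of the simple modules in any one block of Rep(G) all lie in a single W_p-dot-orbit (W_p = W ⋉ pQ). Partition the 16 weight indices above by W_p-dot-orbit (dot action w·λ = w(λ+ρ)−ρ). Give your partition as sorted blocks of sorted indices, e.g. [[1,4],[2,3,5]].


Type A_5, rank 5, |W|=720; reorder rows/cols to standard.

Folding the 16 weights λ_j+ρ into Ā_13 (reps in the given 5-coord order):

  λ_1 → (1, 6, 1, 0, 0) · λ_2 → (1, 6, 1, 0, 0) · λ_3 → (4, 1, 2, 3, 3) · λ_4 → (1, 6, 1, 0, 0) · λ_5 → (0, 8, 1, 0, 4) · λ_6 → (4, 1, 2, 3, 3) · λ_7 → (3, 2, 3, 2, 3) · λ_8 → (4, 1, 2, 3, 3) · λ_9 → (1, 6, 1, 0, 0) · λ_10 → (0, 0, 6, 1, 6) · λ_11 → (0, 8, 1, 0, 4) · λ_12 → (4, 1, 2, 3, 3) · λ_13 → (1, 6, 1, 0, 0) · λ_14 → (0, 8, 1, 0, 4) · λ_15 → (3, 2, 3, 2, 3) · λ_16 → (4, 1, 2, 3, 3)

Linkage partition of the 16 weights (5 classes, p=13):

[[1, 2, 4, 9, 13], [3, 6, 8, 12, 16], [5, 11, 14], [7, 15], [10]]


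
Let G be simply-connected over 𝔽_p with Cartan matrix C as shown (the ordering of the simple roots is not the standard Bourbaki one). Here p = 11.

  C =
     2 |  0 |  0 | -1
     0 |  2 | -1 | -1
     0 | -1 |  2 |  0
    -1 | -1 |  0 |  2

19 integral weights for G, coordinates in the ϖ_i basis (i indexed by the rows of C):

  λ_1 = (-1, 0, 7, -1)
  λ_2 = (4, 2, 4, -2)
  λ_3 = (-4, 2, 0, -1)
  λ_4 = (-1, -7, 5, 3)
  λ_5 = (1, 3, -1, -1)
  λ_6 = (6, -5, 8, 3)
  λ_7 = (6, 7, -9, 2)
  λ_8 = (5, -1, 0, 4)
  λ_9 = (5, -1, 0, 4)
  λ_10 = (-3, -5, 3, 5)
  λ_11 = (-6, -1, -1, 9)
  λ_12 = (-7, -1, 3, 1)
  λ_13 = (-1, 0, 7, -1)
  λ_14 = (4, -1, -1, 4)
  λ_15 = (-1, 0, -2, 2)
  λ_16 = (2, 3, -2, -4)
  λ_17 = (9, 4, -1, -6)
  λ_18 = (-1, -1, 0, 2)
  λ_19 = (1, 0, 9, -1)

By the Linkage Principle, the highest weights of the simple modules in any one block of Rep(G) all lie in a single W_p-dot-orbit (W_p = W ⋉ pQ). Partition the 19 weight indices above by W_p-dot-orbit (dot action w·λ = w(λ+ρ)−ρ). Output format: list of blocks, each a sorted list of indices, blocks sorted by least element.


Type A_4, rank 4, |W|=120; reorder rows/cols to standard.

λ_j+ρ reflected into Ā_11 (⟨·,θ^∨⟩≤11); 4-tuples as given:

  [1] (0, 1, 8, 0) · [2] (3, 2, 4, 1) · [3] (0, 0, 1, 3) · [4] (2, 4, 0, 0) · [5] (2, 4, 0, 0) · [6] (2, 4, 0, 0) · [7] (0, 0, 1, 3) · [8] (5, 0, 0, 5) · [9] (5, 0, 0, 5) · [10] (2, 4, 0, 0) · [11] (5, 0, 0, 5) · [12] (2, 4, 0, 0) · [13] (0, 1, 8, 0) · [14] (5, 0, 0, 5) · [15] (0, 0, 1, 3) · [16] (0, 0, 1, 3) · [17] (5, 0, 0, 5) · [18] (0, 0, 1, 3) · [19] (0, 1, 8, 0)

Linkage partition of the 19 weights (5 classes, p=11):

[[1, 13, 19], [2], [3, 7, 15, 16, 18], [4, 5, 6, 10, 12], [8, 9, 11, 14, 17]]


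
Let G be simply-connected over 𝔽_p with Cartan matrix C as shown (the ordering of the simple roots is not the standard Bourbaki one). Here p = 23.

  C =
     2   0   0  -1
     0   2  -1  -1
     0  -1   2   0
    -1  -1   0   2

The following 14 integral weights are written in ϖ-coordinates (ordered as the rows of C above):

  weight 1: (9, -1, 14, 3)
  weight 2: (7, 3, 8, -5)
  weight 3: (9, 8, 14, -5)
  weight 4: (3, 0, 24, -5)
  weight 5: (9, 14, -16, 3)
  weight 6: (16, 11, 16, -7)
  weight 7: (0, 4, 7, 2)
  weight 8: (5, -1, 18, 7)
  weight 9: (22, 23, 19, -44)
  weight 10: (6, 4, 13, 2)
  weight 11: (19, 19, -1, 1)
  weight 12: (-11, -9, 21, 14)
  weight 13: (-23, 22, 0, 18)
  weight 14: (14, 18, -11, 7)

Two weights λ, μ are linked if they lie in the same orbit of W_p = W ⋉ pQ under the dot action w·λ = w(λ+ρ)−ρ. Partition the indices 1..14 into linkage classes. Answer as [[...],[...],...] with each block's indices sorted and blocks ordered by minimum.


Root system A_4: the 4×4 matrix C matches after relabeling.

λ_j+ρ reflected into Ā_23 (⟨·,θ^∨⟩≤23); 4-tuples as given:

  λ_1 → (4, 0, 9, 4);  λ_2 → (4, 0, 9, 4);  λ_3 → (1, 5, 8, 3);  λ_4 → (1, 1, 19, 2);  λ_5 → (4, 0, 9, 4);  λ_6 → (6, 6, 0, 0);  λ_7 → (1, 5, 8, 3);  λ_8 → (4, 0, 9, 4);  λ_9 → (1, 1, 19, 2);  λ_10 → (1, 5, 8, 3);  λ_11 → (1, 1, 19, 2);  λ_12 → (1, 5, 8, 3);  λ_13 → (1, 1, 19, 2);  λ_14 → (4, 0, 9, 4)

Linkage partition of the 14 weights (4 classes, p=23):

[[1, 2, 5, 8, 14], [3, 7, 10, 12], [4, 9, 11, 13], [6]]


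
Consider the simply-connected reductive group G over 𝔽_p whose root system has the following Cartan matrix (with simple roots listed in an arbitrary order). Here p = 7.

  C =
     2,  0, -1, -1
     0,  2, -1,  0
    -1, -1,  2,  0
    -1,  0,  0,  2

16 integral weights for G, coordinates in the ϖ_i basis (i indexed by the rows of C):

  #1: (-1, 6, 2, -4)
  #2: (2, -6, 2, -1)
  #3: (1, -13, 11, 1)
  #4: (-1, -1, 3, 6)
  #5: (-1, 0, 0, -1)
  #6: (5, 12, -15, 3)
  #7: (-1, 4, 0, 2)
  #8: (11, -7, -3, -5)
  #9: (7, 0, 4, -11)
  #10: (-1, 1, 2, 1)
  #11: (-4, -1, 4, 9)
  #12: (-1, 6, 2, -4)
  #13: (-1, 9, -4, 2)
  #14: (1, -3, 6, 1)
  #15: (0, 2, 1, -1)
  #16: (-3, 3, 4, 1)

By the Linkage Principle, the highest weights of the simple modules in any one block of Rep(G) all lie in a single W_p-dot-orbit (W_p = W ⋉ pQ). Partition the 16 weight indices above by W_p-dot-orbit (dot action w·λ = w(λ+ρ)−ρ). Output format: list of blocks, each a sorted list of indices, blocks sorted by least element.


A_4 Cartan matrix, 4 simple roots permuted; ρ=(1,1,1,1).

Folding the 16 weights λ_j+ρ into Ā_7 (reps in the given 4-coord order):

  [1] (0, 4, 0, 3);  [2] (1, 3, 2, 0);  [3] (0, 2, 3, 2);  [4] (0, 4, 0, 3);  [5] (0, 1, 1, 0);  [6] (0, 3, 1, 1);  [7] (0, 3, 1, 1);  [8] (1, 3, 2, 0);  [9] (1, 3, 2, 0);  [10] (0, 2, 3, 2);  [11] (0, 2, 3, 2);  [12] (0, 4, 0, 3);  [13] (0, 4, 0, 3);  [14] (0, 2, 3, 2);  [15] (1, 3, 2, 0);  [16] (0, 2, 3, 2)

5 distinct reps among the 16 weights ⇒ 5 W_7-linkage classes:

[[1, 4, 12, 13], [2, 8, 9, 15], [3, 10, 11, 14, 16], [5], [6, 7]]


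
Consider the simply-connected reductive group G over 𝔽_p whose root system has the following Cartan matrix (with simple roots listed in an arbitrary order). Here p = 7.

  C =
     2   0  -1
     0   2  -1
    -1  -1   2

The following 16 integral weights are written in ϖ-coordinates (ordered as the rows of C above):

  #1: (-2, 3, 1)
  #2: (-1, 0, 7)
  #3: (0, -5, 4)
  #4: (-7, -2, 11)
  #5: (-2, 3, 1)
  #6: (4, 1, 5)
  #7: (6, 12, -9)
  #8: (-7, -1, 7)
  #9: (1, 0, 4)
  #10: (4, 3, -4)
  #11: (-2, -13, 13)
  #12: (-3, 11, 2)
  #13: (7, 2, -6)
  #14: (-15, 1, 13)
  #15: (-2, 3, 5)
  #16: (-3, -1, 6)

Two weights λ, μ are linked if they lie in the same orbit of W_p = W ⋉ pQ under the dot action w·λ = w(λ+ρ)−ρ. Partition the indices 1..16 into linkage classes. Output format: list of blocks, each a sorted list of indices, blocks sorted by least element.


Dynkin diagram of C (from the 4 off-diagonal −1 entries): A_3.

Ā_7 reps of the 16 weights (A_3, coords as presented):

  λ_1 → (1, 4, 1);  λ_2 → (1, 0, 5);  λ_3 → (1, 4, 1);  λ_4 → (1, 4, 1);  λ_5 → (1, 4, 1);  λ_6 → (1, 4, 1);  λ_7 → (5, 1, 1);  λ_8 → (5, 1, 1);  λ_9 → (1, 0, 5);  λ_10 → (2, 1, 3);  λ_11 → (1, 0, 5);  λ_12 → (1, 1, 4);  λ_13 → (2, 1, 3);  λ_14 → (2, 0, 5);  λ_15 → (2, 1, 3);  λ_16 → (2, 0, 5)

Grouping the 16 weights by Ā_7-representative: 6 linkage classes.

[[1, 3, 4, 5, 6], [2, 9, 11], [7, 8], [10, 13, 15], [12], [14, 16]]


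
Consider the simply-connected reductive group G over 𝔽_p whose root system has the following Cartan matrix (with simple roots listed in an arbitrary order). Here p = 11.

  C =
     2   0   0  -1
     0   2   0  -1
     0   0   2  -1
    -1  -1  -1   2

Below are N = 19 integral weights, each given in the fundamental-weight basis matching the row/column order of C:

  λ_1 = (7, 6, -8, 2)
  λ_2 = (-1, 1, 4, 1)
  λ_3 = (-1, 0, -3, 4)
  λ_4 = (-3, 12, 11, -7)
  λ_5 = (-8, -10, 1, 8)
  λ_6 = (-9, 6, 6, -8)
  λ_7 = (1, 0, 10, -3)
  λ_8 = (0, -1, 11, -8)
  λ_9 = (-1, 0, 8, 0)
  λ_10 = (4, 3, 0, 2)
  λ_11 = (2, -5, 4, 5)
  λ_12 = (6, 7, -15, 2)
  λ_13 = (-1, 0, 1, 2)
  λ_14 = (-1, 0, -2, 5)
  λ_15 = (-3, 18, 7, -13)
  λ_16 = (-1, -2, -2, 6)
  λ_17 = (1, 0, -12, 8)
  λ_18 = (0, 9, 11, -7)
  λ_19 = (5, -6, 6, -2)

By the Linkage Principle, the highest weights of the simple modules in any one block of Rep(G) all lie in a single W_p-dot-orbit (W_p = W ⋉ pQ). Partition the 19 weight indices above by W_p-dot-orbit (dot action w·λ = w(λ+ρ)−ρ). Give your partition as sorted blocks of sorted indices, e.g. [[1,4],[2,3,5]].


Root system D_4: the 4×4 matrix C matches after relabeling.

λ_j+ρ reflected into Ā_11 (⟨·,θ^∨⟩≤11); 4-tuples as given:

    λ_1+ρ ↦ (1, 0, 0, 3)
    λ_2+ρ ↦ (0, 2, 5, 2)
    λ_3+ρ ↦ (0, 1, 2, 3)
    λ_4+ρ ↦ (0, 1, 2, 3)
    λ_5+ρ ↦ (0, 2, 5, 2)
    λ_6+ρ ↦ (1, 0, 0, 3)
    λ_7+ρ ↦ (0, 1, 9, 0)
    λ_8+ρ ↦ (0, 1, 1, 4)
    λ_9+ρ ↦ (0, 1, 9, 0)
    λ_10+ρ ↦ (3, 2, 1, 1)
    λ_11+ρ ↦ (0, 1, 2, 3)
    λ_12+ρ ↦ (1, 0, 0, 3)
    λ_13+ρ ↦ (0, 1, 2, 3)
    λ_14+ρ ↦ (0, 1, 1, 4)
    λ_15+ρ ↦ (3, 2, 1, 1)
    λ_16+ρ ↦ (0, 1, 1, 4)
    λ_17+ρ ↦ (0, 1, 9, 0)
    λ_18+ρ ↦ (0, 1, 1, 4)
    λ_19+ρ ↦ (0, 1, 1, 4)

Linkage partition of the 19 weights (6 classes, p=11):

[[1, 6, 12], [2, 5], [3, 4, 11, 13], [7, 9, 17], [8, 14, 16, 18, 19], [10, 15]]


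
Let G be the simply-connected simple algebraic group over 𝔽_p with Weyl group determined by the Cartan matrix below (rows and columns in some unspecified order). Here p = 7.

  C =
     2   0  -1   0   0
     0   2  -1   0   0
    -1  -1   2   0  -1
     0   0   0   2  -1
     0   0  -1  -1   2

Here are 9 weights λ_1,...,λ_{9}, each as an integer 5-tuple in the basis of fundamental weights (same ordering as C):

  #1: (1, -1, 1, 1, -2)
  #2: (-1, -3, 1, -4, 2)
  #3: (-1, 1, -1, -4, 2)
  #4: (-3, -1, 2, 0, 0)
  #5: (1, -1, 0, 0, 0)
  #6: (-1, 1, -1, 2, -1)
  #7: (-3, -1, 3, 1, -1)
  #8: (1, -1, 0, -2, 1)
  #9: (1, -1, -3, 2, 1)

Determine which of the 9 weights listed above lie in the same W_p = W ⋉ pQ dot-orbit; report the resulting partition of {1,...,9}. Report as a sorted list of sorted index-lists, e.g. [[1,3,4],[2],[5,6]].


Cartan matrix: type D_5 (|W|=1920); un-permuting the 5 rows.

Each λ_j+ρ reduced to Ā_7; 5-tuples below use C's row order:

    λ_1 → (2, 0, 1, 1, 1)
    λ_2 → (0, 2, 0, 3, 0)
    λ_3 → (0, 2, 0, 3, 0)
    λ_4 → (2, 0, 1, 1, 1)
    λ_5 → (2, 0, 1, 1, 1)
    λ_6 → (0, 2, 0, 3, 0)
    λ_7 → (2, 0, 1, 1, 1)
    λ_8 → (2, 0, 1, 1, 1)
    λ_9 → (0, 2, 0, 3, 0)

These 9 weights hit 2 W_7-dot-orbits; sizes (5, 4):

[[1, 4, 5, 7, 8], [2, 3, 6, 9]]


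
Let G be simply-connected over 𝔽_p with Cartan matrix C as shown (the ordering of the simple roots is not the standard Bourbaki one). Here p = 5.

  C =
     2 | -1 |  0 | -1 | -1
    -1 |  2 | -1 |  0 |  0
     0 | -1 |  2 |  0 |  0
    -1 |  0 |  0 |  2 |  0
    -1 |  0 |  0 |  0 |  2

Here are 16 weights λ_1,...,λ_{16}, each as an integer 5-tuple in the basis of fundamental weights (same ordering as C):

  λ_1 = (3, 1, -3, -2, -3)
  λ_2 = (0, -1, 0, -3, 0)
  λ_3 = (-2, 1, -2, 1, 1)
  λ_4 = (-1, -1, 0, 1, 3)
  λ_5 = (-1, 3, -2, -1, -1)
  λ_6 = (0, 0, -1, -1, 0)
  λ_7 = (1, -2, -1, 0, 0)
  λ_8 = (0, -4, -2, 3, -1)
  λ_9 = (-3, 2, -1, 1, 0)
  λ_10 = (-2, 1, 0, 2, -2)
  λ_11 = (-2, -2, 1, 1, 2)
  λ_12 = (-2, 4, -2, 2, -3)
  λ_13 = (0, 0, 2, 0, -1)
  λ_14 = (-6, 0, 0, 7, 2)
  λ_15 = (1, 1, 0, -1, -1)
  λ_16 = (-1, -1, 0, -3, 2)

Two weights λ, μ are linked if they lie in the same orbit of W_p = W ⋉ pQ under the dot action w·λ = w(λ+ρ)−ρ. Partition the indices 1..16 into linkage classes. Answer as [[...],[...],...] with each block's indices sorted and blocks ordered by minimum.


Type D_5, rank 5, |W|=1920; reorder rows/cols to standard.

Each λ_j+ρ reduced to Ā_5; 5-tuples below use C's row order:

  λ_1 → (1, 1, 0, 0, 1) · λ_2 → (0, 1, 0, 1, 0) · λ_3 → (1, 0, 1, 1, 1) · λ_4 → (1, 0, 0, 0, 2) · λ_5 → (0, 1, 1, 0, 0) · λ_6 → (1, 1, 0, 0, 1) · λ_7 → (1, 0, 1, 1, 1) · λ_8 → (1, 0, 1, 1, 1) · λ_9 → (1, 1, 0, 0, 1) · λ_10 → (1, 0, 1, 1, 1) · λ_11 → (1, 1, 0, 0, 1) · λ_12 → (0, 1, 1, 0, 1) · λ_13 → (0, 1, 1, 0, 1) · λ_14 → (1, 1, 0, 0, 1) · λ_15 → (0, 1, 1, 0, 0) · λ_16 → (0, 1, 1, 0, 1)

These 16 weights hit 6 W_5-dot-orbits; sizes (5, 1, 4, 1, 2, 3):

[[1, 6, 9, 11, 14], [2], [3, 7, 8, 10], [4], [5, 15], [12, 13, 16]]


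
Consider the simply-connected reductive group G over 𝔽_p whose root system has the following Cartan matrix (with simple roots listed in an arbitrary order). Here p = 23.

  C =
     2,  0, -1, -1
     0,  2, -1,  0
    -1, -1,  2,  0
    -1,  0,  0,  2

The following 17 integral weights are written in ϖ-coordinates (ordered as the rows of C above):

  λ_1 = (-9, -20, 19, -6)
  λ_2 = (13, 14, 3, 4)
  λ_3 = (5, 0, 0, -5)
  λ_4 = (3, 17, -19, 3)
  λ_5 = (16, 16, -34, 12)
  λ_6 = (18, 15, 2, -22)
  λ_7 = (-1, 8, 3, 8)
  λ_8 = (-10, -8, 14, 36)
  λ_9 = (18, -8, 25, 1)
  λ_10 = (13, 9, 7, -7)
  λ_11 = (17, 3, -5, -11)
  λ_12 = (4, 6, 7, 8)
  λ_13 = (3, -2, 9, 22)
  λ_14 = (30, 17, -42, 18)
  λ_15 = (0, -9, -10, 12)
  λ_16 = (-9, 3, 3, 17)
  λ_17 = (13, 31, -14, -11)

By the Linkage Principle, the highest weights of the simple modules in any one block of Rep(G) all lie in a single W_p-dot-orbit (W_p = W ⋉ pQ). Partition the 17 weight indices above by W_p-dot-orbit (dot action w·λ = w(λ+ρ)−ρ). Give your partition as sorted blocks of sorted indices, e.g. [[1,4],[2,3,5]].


Type A_4, rank 4, |W|=120; reorder rows/cols to standard.

Folding the 17 weights λ_j+ρ into Ā_23 (reps in the given 4-coord order):

    1: (7, 7, 5, 1)
    2: (4, 0, 4, 10)
    3: (2, 1, 1, 4)
    4: (4, 0, 4, 10)
    5: (6, 6, 1, 7)
    6: (2, 1, 1, 4)
    7: (0, 9, 4, 9)
    8: (5, 1, 8, 3)
    9: (2, 1, 1, 4)
    10: (5, 1, 8, 3)
    11: (4, 0, 4, 10)
    12: (5, 1, 8, 3)
    13: (0, 9, 4, 9)
    14: (4, 0, 4, 10)
    15: (5, 1, 8, 3)
    16: (4, 0, 4, 10)
    17: (0, 9, 4, 9)

Partition of {1..17} into 6 W_23-dot-orbits:

[[1], [2, 4, 11, 14, 16], [3, 6, 9], [5], [7, 13, 17], [8, 10, 12, 15]]


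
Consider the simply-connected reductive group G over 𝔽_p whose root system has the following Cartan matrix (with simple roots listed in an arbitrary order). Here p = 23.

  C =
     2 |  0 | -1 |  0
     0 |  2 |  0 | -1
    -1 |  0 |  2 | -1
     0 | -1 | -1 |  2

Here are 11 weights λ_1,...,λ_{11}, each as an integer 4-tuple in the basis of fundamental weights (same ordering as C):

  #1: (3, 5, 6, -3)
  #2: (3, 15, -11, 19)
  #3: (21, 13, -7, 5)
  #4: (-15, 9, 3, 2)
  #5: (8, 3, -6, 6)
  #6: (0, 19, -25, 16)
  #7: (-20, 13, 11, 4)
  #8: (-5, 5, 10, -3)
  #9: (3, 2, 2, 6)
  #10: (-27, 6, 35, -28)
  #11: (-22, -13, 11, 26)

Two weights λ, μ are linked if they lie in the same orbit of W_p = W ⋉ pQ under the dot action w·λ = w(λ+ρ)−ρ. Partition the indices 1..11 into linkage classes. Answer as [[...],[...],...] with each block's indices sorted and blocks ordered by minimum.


Root system A_4: the 4×4 matrix C matches after relabeling.

Folding the 11 weights λ_j+ρ into Ā_23 (reps in the given 4-coord order):

    [1] (4, 4, 5, 2)
    [2] (4, 3, 3, 7)
    [3] (3, 1, 6, 0)
    [4] (4, 3, 3, 7)
    [5] (4, 4, 5, 2)
    [6] (3, 1, 6, 0)
    [7] (4, 4, 5, 2)
    [8] (4, 4, 5, 2)
    [9] (4, 3, 3, 7)
    [10] (4, 3, 3, 7)
    [11] (4, 4, 5, 2)

Grouping the 11 weights by Ā_23-representative: 3 linkage classes.

[[1, 5, 7, 8, 11], [2, 4, 9, 10], [3, 6]]


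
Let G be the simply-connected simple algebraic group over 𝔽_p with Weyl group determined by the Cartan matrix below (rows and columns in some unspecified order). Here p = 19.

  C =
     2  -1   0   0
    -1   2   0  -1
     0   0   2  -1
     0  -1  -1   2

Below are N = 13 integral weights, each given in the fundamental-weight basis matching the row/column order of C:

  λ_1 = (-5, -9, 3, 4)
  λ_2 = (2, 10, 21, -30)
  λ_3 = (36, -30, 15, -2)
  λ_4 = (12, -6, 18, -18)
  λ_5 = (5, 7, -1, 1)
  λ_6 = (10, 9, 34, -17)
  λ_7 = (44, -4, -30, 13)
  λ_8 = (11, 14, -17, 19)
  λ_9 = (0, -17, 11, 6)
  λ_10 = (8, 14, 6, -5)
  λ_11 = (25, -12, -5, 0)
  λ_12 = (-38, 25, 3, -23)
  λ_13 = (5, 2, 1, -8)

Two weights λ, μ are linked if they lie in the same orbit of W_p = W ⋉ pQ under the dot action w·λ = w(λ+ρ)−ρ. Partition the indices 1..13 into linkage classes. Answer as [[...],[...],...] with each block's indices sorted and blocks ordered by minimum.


Dynkin diagram of C (from the 6 off-diagonal −1 entries): A_4.

Each λ_j+ρ reduced to Ā_19; 4-tuples below use C's row order:

  λ_1+ρ ↦ (5, 3, 3, 1);  λ_2+ρ ↦ (5, 3, 3, 1);  λ_3+ρ ↦ (1, 10, 4, 1);  λ_4+ρ ↦ (6, 8, 0, 2);  λ_5+ρ ↦ (6, 8, 0, 2);  λ_6+ρ ↦ (6, 8, 0, 2);  λ_7+ρ ↦ (1, 10, 4, 1);  λ_8+ρ ↦ (7, 8, 3, 1);  λ_9+ρ ↦ (7, 8, 3, 1);  λ_10+ρ ↦ (1, 10, 4, 1);  λ_11+ρ ↦ (5, 3, 3, 1);  λ_12+ρ ↦ (1, 10, 4, 1);  λ_13+ρ ↦ (2, 2, 3, 2)

These 13 weights hit 5 W_19-dot-orbits; sizes (3, 4, 3, 2, 1):

[[1, 2, 11], [3, 7, 10, 12], [4, 5, 6], [8, 9], [13]]


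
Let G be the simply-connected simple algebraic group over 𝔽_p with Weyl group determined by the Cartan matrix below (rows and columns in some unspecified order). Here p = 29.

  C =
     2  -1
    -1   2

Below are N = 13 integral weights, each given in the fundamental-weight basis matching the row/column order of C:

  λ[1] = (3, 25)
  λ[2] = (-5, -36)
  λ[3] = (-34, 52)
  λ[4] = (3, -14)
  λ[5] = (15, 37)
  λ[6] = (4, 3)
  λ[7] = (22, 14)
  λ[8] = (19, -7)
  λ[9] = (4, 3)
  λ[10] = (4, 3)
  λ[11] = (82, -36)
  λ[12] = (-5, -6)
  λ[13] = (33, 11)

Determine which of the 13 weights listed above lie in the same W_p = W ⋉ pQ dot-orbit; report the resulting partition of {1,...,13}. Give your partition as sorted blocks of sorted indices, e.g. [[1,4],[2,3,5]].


Cartan matrix: type A_2 (|W|=6); un-permuting the 2 rows.

W_29-reps of the 13 weights in Ā_29 (same 2-coord order as C):

  1: (3, 25) · 2: (19, 6) · 3: (5, 4) · 4: (9, 4) · 5: (9, 4) · 6: (5, 4) · 7: (14, 6) · 8: (14, 6) · 9: (5, 4) · 10: (5, 4) · 11: (19, 6) · 12: (5, 4) · 13: (12, 5)

These 13 weights hit 6 W_29-dot-orbits; sizes (1, 2, 5, 2, 2, 1):

[[1], [2, 11], [3, 6, 9, 10, 12], [4, 5], [7, 8], [13]]
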